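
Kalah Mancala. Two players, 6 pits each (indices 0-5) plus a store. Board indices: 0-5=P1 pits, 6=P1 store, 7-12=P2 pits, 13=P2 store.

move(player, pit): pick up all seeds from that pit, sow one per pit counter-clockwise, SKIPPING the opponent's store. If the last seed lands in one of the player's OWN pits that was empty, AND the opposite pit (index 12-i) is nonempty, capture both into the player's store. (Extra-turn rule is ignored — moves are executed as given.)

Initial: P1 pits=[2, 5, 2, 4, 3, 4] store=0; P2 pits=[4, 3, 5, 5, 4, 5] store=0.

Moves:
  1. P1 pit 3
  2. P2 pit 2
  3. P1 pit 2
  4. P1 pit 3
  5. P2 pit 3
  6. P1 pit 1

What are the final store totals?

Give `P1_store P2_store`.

Move 1: P1 pit3 -> P1=[2,5,2,0,4,5](1) P2=[5,3,5,5,4,5](0)
Move 2: P2 pit2 -> P1=[3,5,2,0,4,5](1) P2=[5,3,0,6,5,6](1)
Move 3: P1 pit2 -> P1=[3,5,0,1,5,5](1) P2=[5,3,0,6,5,6](1)
Move 4: P1 pit3 -> P1=[3,5,0,0,6,5](1) P2=[5,3,0,6,5,6](1)
Move 5: P2 pit3 -> P1=[4,6,1,0,6,5](1) P2=[5,3,0,0,6,7](2)
Move 6: P1 pit1 -> P1=[4,0,2,1,7,6](2) P2=[6,3,0,0,6,7](2)

Answer: 2 2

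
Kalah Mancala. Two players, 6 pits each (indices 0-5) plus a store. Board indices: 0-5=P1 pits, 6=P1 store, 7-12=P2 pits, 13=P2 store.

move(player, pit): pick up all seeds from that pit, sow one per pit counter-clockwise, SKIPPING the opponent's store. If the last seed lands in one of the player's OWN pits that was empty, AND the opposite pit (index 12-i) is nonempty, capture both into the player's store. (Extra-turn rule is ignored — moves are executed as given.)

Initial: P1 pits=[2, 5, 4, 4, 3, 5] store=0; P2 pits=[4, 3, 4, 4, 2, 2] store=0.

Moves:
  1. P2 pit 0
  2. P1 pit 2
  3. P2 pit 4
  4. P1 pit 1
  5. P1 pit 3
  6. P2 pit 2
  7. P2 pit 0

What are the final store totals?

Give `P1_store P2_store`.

Move 1: P2 pit0 -> P1=[2,5,4,4,3,5](0) P2=[0,4,5,5,3,2](0)
Move 2: P1 pit2 -> P1=[2,5,0,5,4,6](1) P2=[0,4,5,5,3,2](0)
Move 3: P2 pit4 -> P1=[3,5,0,5,4,6](1) P2=[0,4,5,5,0,3](1)
Move 4: P1 pit1 -> P1=[3,0,1,6,5,7](2) P2=[0,4,5,5,0,3](1)
Move 5: P1 pit3 -> P1=[3,0,1,0,6,8](3) P2=[1,5,6,5,0,3](1)
Move 6: P2 pit2 -> P1=[4,1,1,0,6,8](3) P2=[1,5,0,6,1,4](2)
Move 7: P2 pit0 -> P1=[4,1,1,0,6,8](3) P2=[0,6,0,6,1,4](2)

Answer: 3 2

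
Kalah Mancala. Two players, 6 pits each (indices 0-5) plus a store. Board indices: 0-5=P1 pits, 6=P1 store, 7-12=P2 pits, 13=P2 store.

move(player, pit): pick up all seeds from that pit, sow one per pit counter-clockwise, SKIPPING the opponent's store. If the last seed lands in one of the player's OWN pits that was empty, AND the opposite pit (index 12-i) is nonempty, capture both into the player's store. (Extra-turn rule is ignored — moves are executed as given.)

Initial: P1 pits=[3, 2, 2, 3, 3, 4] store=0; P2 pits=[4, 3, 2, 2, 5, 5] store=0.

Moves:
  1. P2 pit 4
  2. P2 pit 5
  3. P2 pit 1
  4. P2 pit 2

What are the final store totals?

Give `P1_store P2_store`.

Answer: 0 13

Derivation:
Move 1: P2 pit4 -> P1=[4,3,3,3,3,4](0) P2=[4,3,2,2,0,6](1)
Move 2: P2 pit5 -> P1=[5,4,4,4,4,4](0) P2=[4,3,2,2,0,0](2)
Move 3: P2 pit1 -> P1=[5,0,4,4,4,4](0) P2=[4,0,3,3,0,0](7)
Move 4: P2 pit2 -> P1=[0,0,4,4,4,4](0) P2=[4,0,0,4,1,0](13)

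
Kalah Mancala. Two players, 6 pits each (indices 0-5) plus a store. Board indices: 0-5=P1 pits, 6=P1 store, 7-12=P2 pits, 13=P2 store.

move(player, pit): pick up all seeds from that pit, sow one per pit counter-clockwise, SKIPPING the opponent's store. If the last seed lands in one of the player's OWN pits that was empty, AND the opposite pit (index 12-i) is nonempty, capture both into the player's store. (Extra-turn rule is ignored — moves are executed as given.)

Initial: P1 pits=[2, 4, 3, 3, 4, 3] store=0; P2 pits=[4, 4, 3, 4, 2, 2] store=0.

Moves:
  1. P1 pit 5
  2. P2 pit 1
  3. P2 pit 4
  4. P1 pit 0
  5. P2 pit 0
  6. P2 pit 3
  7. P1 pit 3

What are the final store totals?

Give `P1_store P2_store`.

Move 1: P1 pit5 -> P1=[2,4,3,3,4,0](1) P2=[5,5,3,4,2,2](0)
Move 2: P2 pit1 -> P1=[2,4,3,3,4,0](1) P2=[5,0,4,5,3,3](1)
Move 3: P2 pit4 -> P1=[3,4,3,3,4,0](1) P2=[5,0,4,5,0,4](2)
Move 4: P1 pit0 -> P1=[0,5,4,4,4,0](1) P2=[5,0,4,5,0,4](2)
Move 5: P2 pit0 -> P1=[0,5,4,4,4,0](1) P2=[0,1,5,6,1,5](2)
Move 6: P2 pit3 -> P1=[1,6,5,4,4,0](1) P2=[0,1,5,0,2,6](3)
Move 7: P1 pit3 -> P1=[1,6,5,0,5,1](2) P2=[1,1,5,0,2,6](3)

Answer: 2 3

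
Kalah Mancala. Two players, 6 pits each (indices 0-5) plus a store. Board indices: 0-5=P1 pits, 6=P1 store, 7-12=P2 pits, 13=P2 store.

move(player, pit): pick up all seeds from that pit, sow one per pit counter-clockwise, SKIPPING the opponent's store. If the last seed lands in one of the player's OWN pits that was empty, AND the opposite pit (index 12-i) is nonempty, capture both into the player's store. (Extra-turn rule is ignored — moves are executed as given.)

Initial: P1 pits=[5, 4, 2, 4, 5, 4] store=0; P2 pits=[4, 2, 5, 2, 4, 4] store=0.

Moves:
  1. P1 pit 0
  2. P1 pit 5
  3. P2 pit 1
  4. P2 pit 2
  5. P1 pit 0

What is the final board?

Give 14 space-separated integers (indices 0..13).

Answer: 0 7 4 5 6 0 1 5 0 0 5 6 5 1

Derivation:
Move 1: P1 pit0 -> P1=[0,5,3,5,6,5](0) P2=[4,2,5,2,4,4](0)
Move 2: P1 pit5 -> P1=[0,5,3,5,6,0](1) P2=[5,3,6,3,4,4](0)
Move 3: P2 pit1 -> P1=[0,5,3,5,6,0](1) P2=[5,0,7,4,5,4](0)
Move 4: P2 pit2 -> P1=[1,6,4,5,6,0](1) P2=[5,0,0,5,6,5](1)
Move 5: P1 pit0 -> P1=[0,7,4,5,6,0](1) P2=[5,0,0,5,6,5](1)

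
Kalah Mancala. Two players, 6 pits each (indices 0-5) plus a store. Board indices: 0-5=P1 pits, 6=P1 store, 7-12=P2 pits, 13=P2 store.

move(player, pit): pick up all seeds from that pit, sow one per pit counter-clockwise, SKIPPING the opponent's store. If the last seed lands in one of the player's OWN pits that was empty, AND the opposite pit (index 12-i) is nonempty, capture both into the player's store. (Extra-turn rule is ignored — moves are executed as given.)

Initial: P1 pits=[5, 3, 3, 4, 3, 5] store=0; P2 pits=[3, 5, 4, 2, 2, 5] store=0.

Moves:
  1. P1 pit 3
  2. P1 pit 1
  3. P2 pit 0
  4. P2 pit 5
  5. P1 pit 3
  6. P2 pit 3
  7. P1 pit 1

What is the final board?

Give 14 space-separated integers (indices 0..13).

Answer: 6 0 6 0 6 7 1 0 6 5 0 4 1 2

Derivation:
Move 1: P1 pit3 -> P1=[5,3,3,0,4,6](1) P2=[4,5,4,2,2,5](0)
Move 2: P1 pit1 -> P1=[5,0,4,1,5,6](1) P2=[4,5,4,2,2,5](0)
Move 3: P2 pit0 -> P1=[5,0,4,1,5,6](1) P2=[0,6,5,3,3,5](0)
Move 4: P2 pit5 -> P1=[6,1,5,2,5,6](1) P2=[0,6,5,3,3,0](1)
Move 5: P1 pit3 -> P1=[6,1,5,0,6,7](1) P2=[0,6,5,3,3,0](1)
Move 6: P2 pit3 -> P1=[6,1,5,0,6,7](1) P2=[0,6,5,0,4,1](2)
Move 7: P1 pit1 -> P1=[6,0,6,0,6,7](1) P2=[0,6,5,0,4,1](2)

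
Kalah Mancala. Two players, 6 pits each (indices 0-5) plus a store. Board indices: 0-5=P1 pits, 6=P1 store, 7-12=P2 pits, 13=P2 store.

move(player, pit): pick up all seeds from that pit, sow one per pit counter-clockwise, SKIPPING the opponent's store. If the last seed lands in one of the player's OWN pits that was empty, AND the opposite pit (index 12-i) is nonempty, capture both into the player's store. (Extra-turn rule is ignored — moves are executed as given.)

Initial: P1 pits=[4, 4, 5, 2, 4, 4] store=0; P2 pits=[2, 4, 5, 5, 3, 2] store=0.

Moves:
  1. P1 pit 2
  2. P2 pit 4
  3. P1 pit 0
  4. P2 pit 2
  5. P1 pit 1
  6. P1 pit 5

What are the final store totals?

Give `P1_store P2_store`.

Move 1: P1 pit2 -> P1=[4,4,0,3,5,5](1) P2=[3,4,5,5,3,2](0)
Move 2: P2 pit4 -> P1=[5,4,0,3,5,5](1) P2=[3,4,5,5,0,3](1)
Move 3: P1 pit0 -> P1=[0,5,1,4,6,6](1) P2=[3,4,5,5,0,3](1)
Move 4: P2 pit2 -> P1=[1,5,1,4,6,6](1) P2=[3,4,0,6,1,4](2)
Move 5: P1 pit1 -> P1=[1,0,2,5,7,7](2) P2=[3,4,0,6,1,4](2)
Move 6: P1 pit5 -> P1=[1,0,2,5,7,0](3) P2=[4,5,1,7,2,5](2)

Answer: 3 2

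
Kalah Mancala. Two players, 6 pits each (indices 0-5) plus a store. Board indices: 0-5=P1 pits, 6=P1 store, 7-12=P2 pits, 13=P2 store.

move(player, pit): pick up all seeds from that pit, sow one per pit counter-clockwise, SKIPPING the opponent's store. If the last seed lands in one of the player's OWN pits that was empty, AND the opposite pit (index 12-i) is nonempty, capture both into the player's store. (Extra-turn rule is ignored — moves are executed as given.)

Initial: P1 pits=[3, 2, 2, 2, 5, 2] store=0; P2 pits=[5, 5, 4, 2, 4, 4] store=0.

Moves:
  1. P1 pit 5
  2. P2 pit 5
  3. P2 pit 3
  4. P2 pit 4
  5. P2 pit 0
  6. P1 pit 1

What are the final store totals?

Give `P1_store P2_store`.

Answer: 1 8

Derivation:
Move 1: P1 pit5 -> P1=[3,2,2,2,5,0](1) P2=[6,5,4,2,4,4](0)
Move 2: P2 pit5 -> P1=[4,3,3,2,5,0](1) P2=[6,5,4,2,4,0](1)
Move 3: P2 pit3 -> P1=[0,3,3,2,5,0](1) P2=[6,5,4,0,5,0](6)
Move 4: P2 pit4 -> P1=[1,4,4,2,5,0](1) P2=[6,5,4,0,0,1](7)
Move 5: P2 pit0 -> P1=[1,4,4,2,5,0](1) P2=[0,6,5,1,1,2](8)
Move 6: P1 pit1 -> P1=[1,0,5,3,6,1](1) P2=[0,6,5,1,1,2](8)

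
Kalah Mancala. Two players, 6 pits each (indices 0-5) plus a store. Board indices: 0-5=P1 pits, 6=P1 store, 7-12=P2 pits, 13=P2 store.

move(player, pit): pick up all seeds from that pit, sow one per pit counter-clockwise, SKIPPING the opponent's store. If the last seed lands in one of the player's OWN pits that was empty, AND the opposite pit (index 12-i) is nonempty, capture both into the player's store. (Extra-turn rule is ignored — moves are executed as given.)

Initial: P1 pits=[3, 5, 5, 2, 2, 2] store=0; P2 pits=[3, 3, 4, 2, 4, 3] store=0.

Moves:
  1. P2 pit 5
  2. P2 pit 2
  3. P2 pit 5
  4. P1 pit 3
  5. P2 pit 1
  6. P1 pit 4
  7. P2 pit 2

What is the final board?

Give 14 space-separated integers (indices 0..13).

Move 1: P2 pit5 -> P1=[4,6,5,2,2,2](0) P2=[3,3,4,2,4,0](1)
Move 2: P2 pit2 -> P1=[4,6,5,2,2,2](0) P2=[3,3,0,3,5,1](2)
Move 3: P2 pit5 -> P1=[4,6,5,2,2,2](0) P2=[3,3,0,3,5,0](3)
Move 4: P1 pit3 -> P1=[4,6,5,0,3,3](0) P2=[3,3,0,3,5,0](3)
Move 5: P2 pit1 -> P1=[4,6,5,0,3,3](0) P2=[3,0,1,4,6,0](3)
Move 6: P1 pit4 -> P1=[4,6,5,0,0,4](1) P2=[4,0,1,4,6,0](3)
Move 7: P2 pit2 -> P1=[4,6,5,0,0,4](1) P2=[4,0,0,5,6,0](3)

Answer: 4 6 5 0 0 4 1 4 0 0 5 6 0 3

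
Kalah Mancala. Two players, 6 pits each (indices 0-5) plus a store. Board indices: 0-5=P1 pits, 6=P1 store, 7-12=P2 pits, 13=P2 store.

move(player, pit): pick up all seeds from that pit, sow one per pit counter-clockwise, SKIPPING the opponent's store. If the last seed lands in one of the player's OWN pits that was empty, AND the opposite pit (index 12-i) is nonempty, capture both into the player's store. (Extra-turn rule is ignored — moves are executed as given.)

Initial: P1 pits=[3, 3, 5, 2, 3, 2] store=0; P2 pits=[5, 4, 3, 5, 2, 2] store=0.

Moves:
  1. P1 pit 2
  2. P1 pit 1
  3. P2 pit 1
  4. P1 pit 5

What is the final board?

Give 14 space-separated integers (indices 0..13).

Answer: 3 0 1 4 5 0 2 7 1 4 6 3 3 0

Derivation:
Move 1: P1 pit2 -> P1=[3,3,0,3,4,3](1) P2=[6,4,3,5,2,2](0)
Move 2: P1 pit1 -> P1=[3,0,1,4,5,3](1) P2=[6,4,3,5,2,2](0)
Move 3: P2 pit1 -> P1=[3,0,1,4,5,3](1) P2=[6,0,4,6,3,3](0)
Move 4: P1 pit5 -> P1=[3,0,1,4,5,0](2) P2=[7,1,4,6,3,3](0)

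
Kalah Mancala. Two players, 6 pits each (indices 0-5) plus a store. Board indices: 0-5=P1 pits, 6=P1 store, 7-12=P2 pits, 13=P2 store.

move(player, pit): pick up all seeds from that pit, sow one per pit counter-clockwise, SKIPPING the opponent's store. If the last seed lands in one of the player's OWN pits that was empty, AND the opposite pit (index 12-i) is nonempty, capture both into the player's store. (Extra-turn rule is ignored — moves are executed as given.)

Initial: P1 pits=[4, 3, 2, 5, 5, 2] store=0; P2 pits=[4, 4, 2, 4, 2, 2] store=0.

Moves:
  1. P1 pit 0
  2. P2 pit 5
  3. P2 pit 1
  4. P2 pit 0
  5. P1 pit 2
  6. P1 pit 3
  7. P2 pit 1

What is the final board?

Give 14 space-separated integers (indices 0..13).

Move 1: P1 pit0 -> P1=[0,4,3,6,6,2](0) P2=[4,4,2,4,2,2](0)
Move 2: P2 pit5 -> P1=[1,4,3,6,6,2](0) P2=[4,4,2,4,2,0](1)
Move 3: P2 pit1 -> P1=[0,4,3,6,6,2](0) P2=[4,0,3,5,3,0](3)
Move 4: P2 pit0 -> P1=[0,4,3,6,6,2](0) P2=[0,1,4,6,4,0](3)
Move 5: P1 pit2 -> P1=[0,4,0,7,7,3](0) P2=[0,1,4,6,4,0](3)
Move 6: P1 pit3 -> P1=[0,4,0,0,8,4](1) P2=[1,2,5,7,4,0](3)
Move 7: P2 pit1 -> P1=[0,4,0,0,8,4](1) P2=[1,0,6,8,4,0](3)

Answer: 0 4 0 0 8 4 1 1 0 6 8 4 0 3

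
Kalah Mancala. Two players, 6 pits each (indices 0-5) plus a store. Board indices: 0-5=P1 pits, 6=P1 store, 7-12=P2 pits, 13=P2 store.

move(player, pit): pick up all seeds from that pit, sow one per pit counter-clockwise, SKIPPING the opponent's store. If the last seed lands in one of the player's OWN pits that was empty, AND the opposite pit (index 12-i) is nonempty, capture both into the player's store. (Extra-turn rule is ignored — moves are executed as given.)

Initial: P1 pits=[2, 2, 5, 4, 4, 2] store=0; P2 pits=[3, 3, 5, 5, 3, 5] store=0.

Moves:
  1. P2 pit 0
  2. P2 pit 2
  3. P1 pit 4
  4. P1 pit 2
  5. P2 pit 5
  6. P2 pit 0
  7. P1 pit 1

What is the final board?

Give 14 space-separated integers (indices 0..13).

Answer: 4 0 2 1 3 5 2 0 6 0 7 4 0 9

Derivation:
Move 1: P2 pit0 -> P1=[2,2,5,4,4,2](0) P2=[0,4,6,6,3,5](0)
Move 2: P2 pit2 -> P1=[3,3,5,4,4,2](0) P2=[0,4,0,7,4,6](1)
Move 3: P1 pit4 -> P1=[3,3,5,4,0,3](1) P2=[1,5,0,7,4,6](1)
Move 4: P1 pit2 -> P1=[3,3,0,5,1,4](2) P2=[2,5,0,7,4,6](1)
Move 5: P2 pit5 -> P1=[4,4,1,6,2,4](2) P2=[2,5,0,7,4,0](2)
Move 6: P2 pit0 -> P1=[4,4,1,0,2,4](2) P2=[0,6,0,7,4,0](9)
Move 7: P1 pit1 -> P1=[4,0,2,1,3,5](2) P2=[0,6,0,7,4,0](9)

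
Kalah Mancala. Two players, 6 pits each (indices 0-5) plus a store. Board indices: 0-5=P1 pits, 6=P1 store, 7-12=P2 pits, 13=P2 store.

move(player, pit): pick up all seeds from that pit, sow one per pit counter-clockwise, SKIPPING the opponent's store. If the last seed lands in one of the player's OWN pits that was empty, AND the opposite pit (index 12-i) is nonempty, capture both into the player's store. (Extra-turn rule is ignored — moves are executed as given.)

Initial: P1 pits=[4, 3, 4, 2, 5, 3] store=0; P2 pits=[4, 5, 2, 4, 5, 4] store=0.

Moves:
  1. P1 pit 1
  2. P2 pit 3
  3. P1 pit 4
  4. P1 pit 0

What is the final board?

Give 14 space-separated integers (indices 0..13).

Move 1: P1 pit1 -> P1=[4,0,5,3,6,3](0) P2=[4,5,2,4,5,4](0)
Move 2: P2 pit3 -> P1=[5,0,5,3,6,3](0) P2=[4,5,2,0,6,5](1)
Move 3: P1 pit4 -> P1=[5,0,5,3,0,4](1) P2=[5,6,3,1,6,5](1)
Move 4: P1 pit0 -> P1=[0,1,6,4,1,5](1) P2=[5,6,3,1,6,5](1)

Answer: 0 1 6 4 1 5 1 5 6 3 1 6 5 1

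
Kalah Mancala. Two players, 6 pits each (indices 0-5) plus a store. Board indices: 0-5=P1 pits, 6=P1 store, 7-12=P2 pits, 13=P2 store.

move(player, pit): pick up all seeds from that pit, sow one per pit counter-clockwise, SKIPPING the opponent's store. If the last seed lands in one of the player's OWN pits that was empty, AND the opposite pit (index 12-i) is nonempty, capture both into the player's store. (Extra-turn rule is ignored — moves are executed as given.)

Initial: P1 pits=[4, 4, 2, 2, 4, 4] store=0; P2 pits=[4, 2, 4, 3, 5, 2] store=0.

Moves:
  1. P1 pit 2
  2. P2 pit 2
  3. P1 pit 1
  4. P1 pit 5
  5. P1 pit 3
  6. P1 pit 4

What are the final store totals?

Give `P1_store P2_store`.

Move 1: P1 pit2 -> P1=[4,4,0,3,5,4](0) P2=[4,2,4,3,5,2](0)
Move 2: P2 pit2 -> P1=[4,4,0,3,5,4](0) P2=[4,2,0,4,6,3](1)
Move 3: P1 pit1 -> P1=[4,0,1,4,6,5](0) P2=[4,2,0,4,6,3](1)
Move 4: P1 pit5 -> P1=[4,0,1,4,6,0](1) P2=[5,3,1,5,6,3](1)
Move 5: P1 pit3 -> P1=[4,0,1,0,7,1](2) P2=[6,3,1,5,6,3](1)
Move 6: P1 pit4 -> P1=[4,0,1,0,0,2](3) P2=[7,4,2,6,7,3](1)

Answer: 3 1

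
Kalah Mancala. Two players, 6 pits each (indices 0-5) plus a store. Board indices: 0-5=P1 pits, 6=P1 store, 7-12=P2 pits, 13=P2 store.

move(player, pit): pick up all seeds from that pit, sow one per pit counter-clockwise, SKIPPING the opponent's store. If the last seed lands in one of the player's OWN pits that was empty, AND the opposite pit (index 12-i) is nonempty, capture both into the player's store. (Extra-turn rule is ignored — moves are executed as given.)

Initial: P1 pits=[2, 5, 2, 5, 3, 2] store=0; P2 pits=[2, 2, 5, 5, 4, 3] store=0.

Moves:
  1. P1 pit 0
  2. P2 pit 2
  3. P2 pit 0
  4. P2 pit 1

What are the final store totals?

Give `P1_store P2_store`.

Move 1: P1 pit0 -> P1=[0,6,3,5,3,2](0) P2=[2,2,5,5,4,3](0)
Move 2: P2 pit2 -> P1=[1,6,3,5,3,2](0) P2=[2,2,0,6,5,4](1)
Move 3: P2 pit0 -> P1=[1,6,3,0,3,2](0) P2=[0,3,0,6,5,4](7)
Move 4: P2 pit1 -> P1=[1,6,3,0,3,2](0) P2=[0,0,1,7,6,4](7)

Answer: 0 7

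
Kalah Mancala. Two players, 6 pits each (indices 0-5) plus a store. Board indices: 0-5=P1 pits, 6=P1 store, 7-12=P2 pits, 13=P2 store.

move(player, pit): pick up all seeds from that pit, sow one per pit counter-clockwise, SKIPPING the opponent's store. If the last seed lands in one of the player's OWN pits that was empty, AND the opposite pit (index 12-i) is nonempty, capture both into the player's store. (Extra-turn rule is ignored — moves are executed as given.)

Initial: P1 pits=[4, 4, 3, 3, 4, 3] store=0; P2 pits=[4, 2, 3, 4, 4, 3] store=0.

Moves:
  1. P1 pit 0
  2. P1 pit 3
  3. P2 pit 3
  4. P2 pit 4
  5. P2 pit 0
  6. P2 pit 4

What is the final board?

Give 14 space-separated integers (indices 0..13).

Move 1: P1 pit0 -> P1=[0,5,4,4,5,3](0) P2=[4,2,3,4,4,3](0)
Move 2: P1 pit3 -> P1=[0,5,4,0,6,4](1) P2=[5,2,3,4,4,3](0)
Move 3: P2 pit3 -> P1=[1,5,4,0,6,4](1) P2=[5,2,3,0,5,4](1)
Move 4: P2 pit4 -> P1=[2,6,5,0,6,4](1) P2=[5,2,3,0,0,5](2)
Move 5: P2 pit0 -> P1=[2,6,5,0,6,4](1) P2=[0,3,4,1,1,6](2)
Move 6: P2 pit4 -> P1=[2,6,5,0,6,4](1) P2=[0,3,4,1,0,7](2)

Answer: 2 6 5 0 6 4 1 0 3 4 1 0 7 2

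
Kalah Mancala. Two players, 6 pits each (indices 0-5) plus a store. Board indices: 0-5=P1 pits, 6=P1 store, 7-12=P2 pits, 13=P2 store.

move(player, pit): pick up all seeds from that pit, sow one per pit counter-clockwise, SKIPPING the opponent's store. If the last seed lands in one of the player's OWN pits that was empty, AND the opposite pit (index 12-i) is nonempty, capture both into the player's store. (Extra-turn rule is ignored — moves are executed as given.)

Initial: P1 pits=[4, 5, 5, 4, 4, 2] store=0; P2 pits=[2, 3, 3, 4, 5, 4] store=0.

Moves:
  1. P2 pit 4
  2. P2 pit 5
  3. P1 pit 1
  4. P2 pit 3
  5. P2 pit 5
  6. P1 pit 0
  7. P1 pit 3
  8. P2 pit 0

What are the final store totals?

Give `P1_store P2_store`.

Move 1: P2 pit4 -> P1=[5,6,6,4,4,2](0) P2=[2,3,3,4,0,5](1)
Move 2: P2 pit5 -> P1=[6,7,7,5,4,2](0) P2=[2,3,3,4,0,0](2)
Move 3: P1 pit1 -> P1=[6,0,8,6,5,3](1) P2=[3,4,3,4,0,0](2)
Move 4: P2 pit3 -> P1=[7,0,8,6,5,3](1) P2=[3,4,3,0,1,1](3)
Move 5: P2 pit5 -> P1=[7,0,8,6,5,3](1) P2=[3,4,3,0,1,0](4)
Move 6: P1 pit0 -> P1=[0,1,9,7,6,4](2) P2=[4,4,3,0,1,0](4)
Move 7: P1 pit3 -> P1=[0,1,9,0,7,5](3) P2=[5,5,4,1,1,0](4)
Move 8: P2 pit0 -> P1=[0,1,9,0,7,5](3) P2=[0,6,5,2,2,1](4)

Answer: 3 4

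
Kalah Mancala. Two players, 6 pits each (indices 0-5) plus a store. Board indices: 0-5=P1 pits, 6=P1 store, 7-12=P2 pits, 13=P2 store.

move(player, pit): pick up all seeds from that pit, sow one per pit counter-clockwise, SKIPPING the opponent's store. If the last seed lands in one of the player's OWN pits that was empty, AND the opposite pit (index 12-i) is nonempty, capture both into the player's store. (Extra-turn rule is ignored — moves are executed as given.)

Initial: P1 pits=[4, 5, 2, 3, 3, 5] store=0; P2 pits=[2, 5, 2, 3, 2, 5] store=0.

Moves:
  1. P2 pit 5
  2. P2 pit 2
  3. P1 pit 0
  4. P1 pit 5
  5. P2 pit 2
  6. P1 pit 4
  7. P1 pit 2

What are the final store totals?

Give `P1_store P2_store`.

Answer: 3 1

Derivation:
Move 1: P2 pit5 -> P1=[5,6,3,4,3,5](0) P2=[2,5,2,3,2,0](1)
Move 2: P2 pit2 -> P1=[5,6,3,4,3,5](0) P2=[2,5,0,4,3,0](1)
Move 3: P1 pit0 -> P1=[0,7,4,5,4,6](0) P2=[2,5,0,4,3,0](1)
Move 4: P1 pit5 -> P1=[0,7,4,5,4,0](1) P2=[3,6,1,5,4,0](1)
Move 5: P2 pit2 -> P1=[0,7,4,5,4,0](1) P2=[3,6,0,6,4,0](1)
Move 6: P1 pit4 -> P1=[0,7,4,5,0,1](2) P2=[4,7,0,6,4,0](1)
Move 7: P1 pit2 -> P1=[0,7,0,6,1,2](3) P2=[4,7,0,6,4,0](1)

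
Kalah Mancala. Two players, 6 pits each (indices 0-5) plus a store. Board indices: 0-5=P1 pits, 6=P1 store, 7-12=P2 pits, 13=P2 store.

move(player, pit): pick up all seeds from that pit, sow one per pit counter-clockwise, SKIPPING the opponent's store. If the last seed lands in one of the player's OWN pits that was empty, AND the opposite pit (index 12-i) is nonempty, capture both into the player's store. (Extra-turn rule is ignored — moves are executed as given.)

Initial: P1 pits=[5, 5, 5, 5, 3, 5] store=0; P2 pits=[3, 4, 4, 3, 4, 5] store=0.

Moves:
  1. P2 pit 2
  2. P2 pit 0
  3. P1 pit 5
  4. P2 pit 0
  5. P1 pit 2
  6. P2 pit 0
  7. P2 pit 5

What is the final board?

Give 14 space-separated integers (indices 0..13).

Move 1: P2 pit2 -> P1=[5,5,5,5,3,5](0) P2=[3,4,0,4,5,6](1)
Move 2: P2 pit0 -> P1=[5,5,5,5,3,5](0) P2=[0,5,1,5,5,6](1)
Move 3: P1 pit5 -> P1=[5,5,5,5,3,0](1) P2=[1,6,2,6,5,6](1)
Move 4: P2 pit0 -> P1=[5,5,5,5,3,0](1) P2=[0,7,2,6,5,6](1)
Move 5: P1 pit2 -> P1=[5,5,0,6,4,1](2) P2=[1,7,2,6,5,6](1)
Move 6: P2 pit0 -> P1=[5,5,0,6,4,1](2) P2=[0,8,2,6,5,6](1)
Move 7: P2 pit5 -> P1=[6,6,1,7,5,1](2) P2=[0,8,2,6,5,0](2)

Answer: 6 6 1 7 5 1 2 0 8 2 6 5 0 2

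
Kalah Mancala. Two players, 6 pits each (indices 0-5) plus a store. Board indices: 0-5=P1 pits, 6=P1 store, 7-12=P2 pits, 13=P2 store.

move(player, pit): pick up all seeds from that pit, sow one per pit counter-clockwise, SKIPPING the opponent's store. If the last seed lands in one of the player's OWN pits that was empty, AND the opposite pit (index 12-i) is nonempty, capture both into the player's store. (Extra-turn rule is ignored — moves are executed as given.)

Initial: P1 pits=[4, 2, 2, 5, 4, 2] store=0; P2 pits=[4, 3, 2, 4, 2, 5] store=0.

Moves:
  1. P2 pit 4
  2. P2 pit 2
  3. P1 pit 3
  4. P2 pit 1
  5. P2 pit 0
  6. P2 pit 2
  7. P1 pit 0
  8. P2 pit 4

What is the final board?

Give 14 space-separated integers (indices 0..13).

Answer: 1 1 3 1 6 3 1 0 1 0 8 0 9 5

Derivation:
Move 1: P2 pit4 -> P1=[4,2,2,5,4,2](0) P2=[4,3,2,4,0,6](1)
Move 2: P2 pit2 -> P1=[4,0,2,5,4,2](0) P2=[4,3,0,5,0,6](4)
Move 3: P1 pit3 -> P1=[4,0,2,0,5,3](1) P2=[5,4,0,5,0,6](4)
Move 4: P2 pit1 -> P1=[4,0,2,0,5,3](1) P2=[5,0,1,6,1,7](4)
Move 5: P2 pit0 -> P1=[4,0,2,0,5,3](1) P2=[0,1,2,7,2,8](4)
Move 6: P2 pit2 -> P1=[4,0,2,0,5,3](1) P2=[0,1,0,8,3,8](4)
Move 7: P1 pit0 -> P1=[0,1,3,1,6,3](1) P2=[0,1,0,8,3,8](4)
Move 8: P2 pit4 -> P1=[1,1,3,1,6,3](1) P2=[0,1,0,8,0,9](5)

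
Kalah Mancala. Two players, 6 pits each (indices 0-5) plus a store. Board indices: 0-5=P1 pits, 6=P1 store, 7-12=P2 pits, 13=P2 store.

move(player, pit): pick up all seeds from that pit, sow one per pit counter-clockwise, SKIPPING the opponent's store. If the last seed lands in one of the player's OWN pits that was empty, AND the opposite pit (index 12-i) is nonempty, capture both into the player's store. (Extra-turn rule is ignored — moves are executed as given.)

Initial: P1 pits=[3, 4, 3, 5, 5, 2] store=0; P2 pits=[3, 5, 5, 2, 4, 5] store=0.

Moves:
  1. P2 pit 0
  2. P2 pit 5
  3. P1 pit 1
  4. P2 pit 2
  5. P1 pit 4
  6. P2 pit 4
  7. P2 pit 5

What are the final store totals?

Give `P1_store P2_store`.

Answer: 2 4

Derivation:
Move 1: P2 pit0 -> P1=[3,4,3,5,5,2](0) P2=[0,6,6,3,4,5](0)
Move 2: P2 pit5 -> P1=[4,5,4,6,5,2](0) P2=[0,6,6,3,4,0](1)
Move 3: P1 pit1 -> P1=[4,0,5,7,6,3](1) P2=[0,6,6,3,4,0](1)
Move 4: P2 pit2 -> P1=[5,1,5,7,6,3](1) P2=[0,6,0,4,5,1](2)
Move 5: P1 pit4 -> P1=[5,1,5,7,0,4](2) P2=[1,7,1,5,5,1](2)
Move 6: P2 pit4 -> P1=[6,2,6,7,0,4](2) P2=[1,7,1,5,0,2](3)
Move 7: P2 pit5 -> P1=[7,2,6,7,0,4](2) P2=[1,7,1,5,0,0](4)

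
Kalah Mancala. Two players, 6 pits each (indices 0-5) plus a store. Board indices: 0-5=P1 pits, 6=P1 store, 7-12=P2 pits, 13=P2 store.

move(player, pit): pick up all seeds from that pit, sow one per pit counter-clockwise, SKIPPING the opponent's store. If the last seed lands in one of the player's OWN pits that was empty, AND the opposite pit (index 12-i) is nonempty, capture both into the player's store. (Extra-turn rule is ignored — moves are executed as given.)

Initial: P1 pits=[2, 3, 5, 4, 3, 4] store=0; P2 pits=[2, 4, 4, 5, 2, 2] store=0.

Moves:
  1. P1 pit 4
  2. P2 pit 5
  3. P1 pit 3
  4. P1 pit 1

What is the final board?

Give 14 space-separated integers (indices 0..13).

Move 1: P1 pit4 -> P1=[2,3,5,4,0,5](1) P2=[3,4,4,5,2,2](0)
Move 2: P2 pit5 -> P1=[3,3,5,4,0,5](1) P2=[3,4,4,5,2,0](1)
Move 3: P1 pit3 -> P1=[3,3,5,0,1,6](2) P2=[4,4,4,5,2,0](1)
Move 4: P1 pit1 -> P1=[3,0,6,1,2,6](2) P2=[4,4,4,5,2,0](1)

Answer: 3 0 6 1 2 6 2 4 4 4 5 2 0 1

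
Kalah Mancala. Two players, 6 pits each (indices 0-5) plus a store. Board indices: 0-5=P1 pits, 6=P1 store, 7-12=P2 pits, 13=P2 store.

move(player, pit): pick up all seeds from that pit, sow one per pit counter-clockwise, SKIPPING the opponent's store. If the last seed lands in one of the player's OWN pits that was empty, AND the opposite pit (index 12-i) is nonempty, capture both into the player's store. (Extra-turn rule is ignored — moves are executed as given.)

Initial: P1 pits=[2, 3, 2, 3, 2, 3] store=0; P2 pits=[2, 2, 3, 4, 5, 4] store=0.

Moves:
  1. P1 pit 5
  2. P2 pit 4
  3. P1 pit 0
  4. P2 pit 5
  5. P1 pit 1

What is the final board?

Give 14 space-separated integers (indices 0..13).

Move 1: P1 pit5 -> P1=[2,3,2,3,2,0](1) P2=[3,3,3,4,5,4](0)
Move 2: P2 pit4 -> P1=[3,4,3,3,2,0](1) P2=[3,3,3,4,0,5](1)
Move 3: P1 pit0 -> P1=[0,5,4,4,2,0](1) P2=[3,3,3,4,0,5](1)
Move 4: P2 pit5 -> P1=[1,6,5,5,2,0](1) P2=[3,3,3,4,0,0](2)
Move 5: P1 pit1 -> P1=[1,0,6,6,3,1](2) P2=[4,3,3,4,0,0](2)

Answer: 1 0 6 6 3 1 2 4 3 3 4 0 0 2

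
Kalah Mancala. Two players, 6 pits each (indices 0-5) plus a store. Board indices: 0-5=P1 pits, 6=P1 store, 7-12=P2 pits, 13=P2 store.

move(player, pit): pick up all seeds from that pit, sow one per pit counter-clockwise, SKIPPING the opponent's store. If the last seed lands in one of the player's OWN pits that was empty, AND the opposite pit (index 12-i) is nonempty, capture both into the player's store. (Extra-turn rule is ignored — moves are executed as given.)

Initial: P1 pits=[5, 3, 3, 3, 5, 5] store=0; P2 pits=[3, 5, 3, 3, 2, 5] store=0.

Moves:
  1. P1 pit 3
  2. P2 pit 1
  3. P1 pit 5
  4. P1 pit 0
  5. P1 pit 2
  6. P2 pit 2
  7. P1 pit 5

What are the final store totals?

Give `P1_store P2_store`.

Answer: 9 2

Derivation:
Move 1: P1 pit3 -> P1=[5,3,3,0,6,6](1) P2=[3,5,3,3,2,5](0)
Move 2: P2 pit1 -> P1=[5,3,3,0,6,6](1) P2=[3,0,4,4,3,6](1)
Move 3: P1 pit5 -> P1=[5,3,3,0,6,0](2) P2=[4,1,5,5,4,6](1)
Move 4: P1 pit0 -> P1=[0,4,4,1,7,0](7) P2=[0,1,5,5,4,6](1)
Move 5: P1 pit2 -> P1=[0,4,0,2,8,1](8) P2=[0,1,5,5,4,6](1)
Move 6: P2 pit2 -> P1=[1,4,0,2,8,1](8) P2=[0,1,0,6,5,7](2)
Move 7: P1 pit5 -> P1=[1,4,0,2,8,0](9) P2=[0,1,0,6,5,7](2)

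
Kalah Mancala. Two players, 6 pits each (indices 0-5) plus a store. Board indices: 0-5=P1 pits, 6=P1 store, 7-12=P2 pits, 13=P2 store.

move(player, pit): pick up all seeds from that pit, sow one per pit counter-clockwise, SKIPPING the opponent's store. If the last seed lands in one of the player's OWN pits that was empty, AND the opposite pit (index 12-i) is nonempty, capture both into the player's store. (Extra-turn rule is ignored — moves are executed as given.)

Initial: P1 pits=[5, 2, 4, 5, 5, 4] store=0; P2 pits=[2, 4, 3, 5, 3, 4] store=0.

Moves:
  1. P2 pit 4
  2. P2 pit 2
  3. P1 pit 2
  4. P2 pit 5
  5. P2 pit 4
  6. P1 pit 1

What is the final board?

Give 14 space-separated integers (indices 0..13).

Answer: 0 0 2 8 8 5 1 2 4 0 6 0 0 10

Derivation:
Move 1: P2 pit4 -> P1=[6,2,4,5,5,4](0) P2=[2,4,3,5,0,5](1)
Move 2: P2 pit2 -> P1=[6,2,4,5,5,4](0) P2=[2,4,0,6,1,6](1)
Move 3: P1 pit2 -> P1=[6,2,0,6,6,5](1) P2=[2,4,0,6,1,6](1)
Move 4: P2 pit5 -> P1=[7,3,1,7,7,5](1) P2=[2,4,0,6,1,0](2)
Move 5: P2 pit4 -> P1=[0,3,1,7,7,5](1) P2=[2,4,0,6,0,0](10)
Move 6: P1 pit1 -> P1=[0,0,2,8,8,5](1) P2=[2,4,0,6,0,0](10)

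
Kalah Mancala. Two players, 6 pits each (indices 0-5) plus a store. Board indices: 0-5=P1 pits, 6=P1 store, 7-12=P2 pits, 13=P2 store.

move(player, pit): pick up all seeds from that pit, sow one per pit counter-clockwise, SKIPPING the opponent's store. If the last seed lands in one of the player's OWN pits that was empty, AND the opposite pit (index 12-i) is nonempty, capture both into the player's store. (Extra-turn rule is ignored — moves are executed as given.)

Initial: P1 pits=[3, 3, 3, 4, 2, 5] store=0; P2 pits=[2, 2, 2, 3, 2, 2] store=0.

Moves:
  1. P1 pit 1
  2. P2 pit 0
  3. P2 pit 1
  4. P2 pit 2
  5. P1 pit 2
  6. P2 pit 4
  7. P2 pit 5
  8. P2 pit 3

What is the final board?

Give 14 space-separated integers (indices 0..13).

Answer: 6 3 1 6 4 6 1 0 0 0 0 1 1 4

Derivation:
Move 1: P1 pit1 -> P1=[3,0,4,5,3,5](0) P2=[2,2,2,3,2,2](0)
Move 2: P2 pit0 -> P1=[3,0,4,5,3,5](0) P2=[0,3,3,3,2,2](0)
Move 3: P2 pit1 -> P1=[3,0,4,5,3,5](0) P2=[0,0,4,4,3,2](0)
Move 4: P2 pit2 -> P1=[3,0,4,5,3,5](0) P2=[0,0,0,5,4,3](1)
Move 5: P1 pit2 -> P1=[3,0,0,6,4,6](1) P2=[0,0,0,5,4,3](1)
Move 6: P2 pit4 -> P1=[4,1,0,6,4,6](1) P2=[0,0,0,5,0,4](2)
Move 7: P2 pit5 -> P1=[5,2,1,6,4,6](1) P2=[0,0,0,5,0,0](3)
Move 8: P2 pit3 -> P1=[6,3,1,6,4,6](1) P2=[0,0,0,0,1,1](4)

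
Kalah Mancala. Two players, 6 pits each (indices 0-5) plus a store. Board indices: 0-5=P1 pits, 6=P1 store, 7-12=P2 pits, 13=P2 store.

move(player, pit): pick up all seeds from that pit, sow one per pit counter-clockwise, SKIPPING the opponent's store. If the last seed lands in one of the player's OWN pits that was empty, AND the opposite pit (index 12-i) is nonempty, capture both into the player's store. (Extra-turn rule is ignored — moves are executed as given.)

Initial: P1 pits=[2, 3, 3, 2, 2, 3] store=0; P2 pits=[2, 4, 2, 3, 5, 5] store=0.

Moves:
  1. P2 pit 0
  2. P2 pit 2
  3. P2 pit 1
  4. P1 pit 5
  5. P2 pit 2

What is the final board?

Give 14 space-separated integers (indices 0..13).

Move 1: P2 pit0 -> P1=[2,3,3,2,2,3](0) P2=[0,5,3,3,5,5](0)
Move 2: P2 pit2 -> P1=[2,3,3,2,2,3](0) P2=[0,5,0,4,6,6](0)
Move 3: P2 pit1 -> P1=[2,3,3,2,2,3](0) P2=[0,0,1,5,7,7](1)
Move 4: P1 pit5 -> P1=[2,3,3,2,2,0](1) P2=[1,1,1,5,7,7](1)
Move 5: P2 pit2 -> P1=[2,3,3,2,2,0](1) P2=[1,1,0,6,7,7](1)

Answer: 2 3 3 2 2 0 1 1 1 0 6 7 7 1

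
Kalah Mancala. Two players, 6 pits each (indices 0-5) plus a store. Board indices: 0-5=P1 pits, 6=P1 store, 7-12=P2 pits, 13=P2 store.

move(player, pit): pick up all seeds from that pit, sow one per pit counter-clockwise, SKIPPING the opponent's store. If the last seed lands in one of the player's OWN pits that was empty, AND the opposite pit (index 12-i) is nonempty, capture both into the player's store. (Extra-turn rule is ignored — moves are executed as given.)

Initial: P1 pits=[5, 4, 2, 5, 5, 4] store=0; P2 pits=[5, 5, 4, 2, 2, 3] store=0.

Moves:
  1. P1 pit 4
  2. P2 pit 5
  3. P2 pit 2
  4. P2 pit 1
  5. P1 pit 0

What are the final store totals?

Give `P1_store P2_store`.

Answer: 2 3

Derivation:
Move 1: P1 pit4 -> P1=[5,4,2,5,0,5](1) P2=[6,6,5,2,2,3](0)
Move 2: P2 pit5 -> P1=[6,5,2,5,0,5](1) P2=[6,6,5,2,2,0](1)
Move 3: P2 pit2 -> P1=[7,5,2,5,0,5](1) P2=[6,6,0,3,3,1](2)
Move 4: P2 pit1 -> P1=[8,5,2,5,0,5](1) P2=[6,0,1,4,4,2](3)
Move 5: P1 pit0 -> P1=[0,6,3,6,1,6](2) P2=[7,1,1,4,4,2](3)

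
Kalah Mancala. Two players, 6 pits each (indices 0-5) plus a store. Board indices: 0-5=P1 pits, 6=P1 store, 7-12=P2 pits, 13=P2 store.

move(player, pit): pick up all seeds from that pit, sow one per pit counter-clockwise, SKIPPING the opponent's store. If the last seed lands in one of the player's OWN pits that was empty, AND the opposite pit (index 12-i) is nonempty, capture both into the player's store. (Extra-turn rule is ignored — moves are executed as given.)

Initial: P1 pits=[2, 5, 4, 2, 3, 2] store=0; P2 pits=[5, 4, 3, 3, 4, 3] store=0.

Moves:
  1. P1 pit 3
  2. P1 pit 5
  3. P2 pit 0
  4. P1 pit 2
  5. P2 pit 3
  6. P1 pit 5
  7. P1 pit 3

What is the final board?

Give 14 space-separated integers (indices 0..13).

Move 1: P1 pit3 -> P1=[2,5,4,0,4,3](0) P2=[5,4,3,3,4,3](0)
Move 2: P1 pit5 -> P1=[2,5,4,0,4,0](1) P2=[6,5,3,3,4,3](0)
Move 3: P2 pit0 -> P1=[2,5,4,0,4,0](1) P2=[0,6,4,4,5,4](1)
Move 4: P1 pit2 -> P1=[2,5,0,1,5,1](2) P2=[0,6,4,4,5,4](1)
Move 5: P2 pit3 -> P1=[3,5,0,1,5,1](2) P2=[0,6,4,0,6,5](2)
Move 6: P1 pit5 -> P1=[3,5,0,1,5,0](3) P2=[0,6,4,0,6,5](2)
Move 7: P1 pit3 -> P1=[3,5,0,0,6,0](3) P2=[0,6,4,0,6,5](2)

Answer: 3 5 0 0 6 0 3 0 6 4 0 6 5 2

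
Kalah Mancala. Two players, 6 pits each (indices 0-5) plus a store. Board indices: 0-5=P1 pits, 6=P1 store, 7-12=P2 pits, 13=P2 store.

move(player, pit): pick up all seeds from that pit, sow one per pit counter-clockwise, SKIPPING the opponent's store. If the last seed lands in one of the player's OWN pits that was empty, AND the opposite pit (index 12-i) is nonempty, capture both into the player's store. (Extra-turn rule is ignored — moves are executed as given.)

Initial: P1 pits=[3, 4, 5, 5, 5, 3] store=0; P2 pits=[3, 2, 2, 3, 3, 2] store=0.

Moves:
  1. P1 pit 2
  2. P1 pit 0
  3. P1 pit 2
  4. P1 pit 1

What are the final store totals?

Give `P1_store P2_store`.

Answer: 2 0

Derivation:
Move 1: P1 pit2 -> P1=[3,4,0,6,6,4](1) P2=[4,2,2,3,3,2](0)
Move 2: P1 pit0 -> P1=[0,5,1,7,6,4](1) P2=[4,2,2,3,3,2](0)
Move 3: P1 pit2 -> P1=[0,5,0,8,6,4](1) P2=[4,2,2,3,3,2](0)
Move 4: P1 pit1 -> P1=[0,0,1,9,7,5](2) P2=[4,2,2,3,3,2](0)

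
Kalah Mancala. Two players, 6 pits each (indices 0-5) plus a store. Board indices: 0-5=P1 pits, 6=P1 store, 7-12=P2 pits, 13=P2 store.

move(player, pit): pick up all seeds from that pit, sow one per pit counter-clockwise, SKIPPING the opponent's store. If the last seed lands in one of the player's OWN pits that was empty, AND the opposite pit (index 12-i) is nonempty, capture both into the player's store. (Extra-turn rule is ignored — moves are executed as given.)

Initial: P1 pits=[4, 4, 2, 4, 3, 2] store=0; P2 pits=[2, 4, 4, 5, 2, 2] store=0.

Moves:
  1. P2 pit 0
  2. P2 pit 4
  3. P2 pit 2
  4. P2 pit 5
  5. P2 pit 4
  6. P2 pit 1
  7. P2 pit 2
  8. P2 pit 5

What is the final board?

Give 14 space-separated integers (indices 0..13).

Move 1: P2 pit0 -> P1=[4,4,2,4,3,2](0) P2=[0,5,5,5,2,2](0)
Move 2: P2 pit4 -> P1=[4,4,2,4,3,2](0) P2=[0,5,5,5,0,3](1)
Move 3: P2 pit2 -> P1=[5,4,2,4,3,2](0) P2=[0,5,0,6,1,4](2)
Move 4: P2 pit5 -> P1=[6,5,3,4,3,2](0) P2=[0,5,0,6,1,0](3)
Move 5: P2 pit4 -> P1=[0,5,3,4,3,2](0) P2=[0,5,0,6,0,0](10)
Move 6: P2 pit1 -> P1=[0,5,3,4,3,2](0) P2=[0,0,1,7,1,1](11)
Move 7: P2 pit2 -> P1=[0,5,3,4,3,2](0) P2=[0,0,0,8,1,1](11)
Move 8: P2 pit5 -> P1=[0,5,3,4,3,2](0) P2=[0,0,0,8,1,0](12)

Answer: 0 5 3 4 3 2 0 0 0 0 8 1 0 12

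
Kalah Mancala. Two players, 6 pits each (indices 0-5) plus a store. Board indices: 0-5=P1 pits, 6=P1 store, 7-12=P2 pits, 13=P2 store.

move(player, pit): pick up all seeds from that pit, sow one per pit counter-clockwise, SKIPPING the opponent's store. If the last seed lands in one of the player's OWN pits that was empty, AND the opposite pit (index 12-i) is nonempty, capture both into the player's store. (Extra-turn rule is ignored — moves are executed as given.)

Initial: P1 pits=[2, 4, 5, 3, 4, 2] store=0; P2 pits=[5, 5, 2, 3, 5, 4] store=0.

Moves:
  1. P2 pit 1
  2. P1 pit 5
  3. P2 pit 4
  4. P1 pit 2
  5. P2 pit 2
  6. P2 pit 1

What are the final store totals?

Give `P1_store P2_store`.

Move 1: P2 pit1 -> P1=[2,4,5,3,4,2](0) P2=[5,0,3,4,6,5](1)
Move 2: P1 pit5 -> P1=[2,4,5,3,4,0](1) P2=[6,0,3,4,6,5](1)
Move 3: P2 pit4 -> P1=[3,5,6,4,4,0](1) P2=[6,0,3,4,0,6](2)
Move 4: P1 pit2 -> P1=[3,5,0,5,5,1](2) P2=[7,1,3,4,0,6](2)
Move 5: P2 pit2 -> P1=[3,5,0,5,5,1](2) P2=[7,1,0,5,1,7](2)
Move 6: P2 pit1 -> P1=[3,5,0,0,5,1](2) P2=[7,0,0,5,1,7](8)

Answer: 2 8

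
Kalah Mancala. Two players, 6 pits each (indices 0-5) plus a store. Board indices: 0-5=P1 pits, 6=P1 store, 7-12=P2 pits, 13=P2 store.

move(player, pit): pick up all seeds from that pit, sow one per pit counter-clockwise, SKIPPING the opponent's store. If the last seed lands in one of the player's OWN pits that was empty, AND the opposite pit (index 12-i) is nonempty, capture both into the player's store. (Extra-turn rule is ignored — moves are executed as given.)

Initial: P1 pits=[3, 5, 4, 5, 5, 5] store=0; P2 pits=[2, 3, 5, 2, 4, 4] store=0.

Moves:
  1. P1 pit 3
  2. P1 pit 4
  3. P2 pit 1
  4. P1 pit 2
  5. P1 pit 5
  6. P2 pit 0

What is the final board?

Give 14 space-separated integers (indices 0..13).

Move 1: P1 pit3 -> P1=[3,5,4,0,6,6](1) P2=[3,4,5,2,4,4](0)
Move 2: P1 pit4 -> P1=[3,5,4,0,0,7](2) P2=[4,5,6,3,4,4](0)
Move 3: P2 pit1 -> P1=[3,5,4,0,0,7](2) P2=[4,0,7,4,5,5](1)
Move 4: P1 pit2 -> P1=[3,5,0,1,1,8](3) P2=[4,0,7,4,5,5](1)
Move 5: P1 pit5 -> P1=[4,5,0,1,1,0](4) P2=[5,1,8,5,6,6](1)
Move 6: P2 pit0 -> P1=[4,5,0,1,1,0](4) P2=[0,2,9,6,7,7](1)

Answer: 4 5 0 1 1 0 4 0 2 9 6 7 7 1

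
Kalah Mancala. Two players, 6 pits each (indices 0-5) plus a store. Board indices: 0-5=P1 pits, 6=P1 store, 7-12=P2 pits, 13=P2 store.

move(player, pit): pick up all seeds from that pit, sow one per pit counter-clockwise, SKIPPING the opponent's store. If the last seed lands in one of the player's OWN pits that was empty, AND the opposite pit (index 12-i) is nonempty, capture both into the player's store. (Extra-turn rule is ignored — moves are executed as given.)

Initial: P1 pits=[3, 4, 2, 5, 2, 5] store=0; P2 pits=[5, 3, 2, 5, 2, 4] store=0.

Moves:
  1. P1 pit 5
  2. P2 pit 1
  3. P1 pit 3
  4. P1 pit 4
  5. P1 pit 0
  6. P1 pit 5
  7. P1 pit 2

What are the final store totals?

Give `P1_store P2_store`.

Move 1: P1 pit5 -> P1=[3,4,2,5,2,0](1) P2=[6,4,3,6,2,4](0)
Move 2: P2 pit1 -> P1=[3,4,2,5,2,0](1) P2=[6,0,4,7,3,5](0)
Move 3: P1 pit3 -> P1=[3,4,2,0,3,1](2) P2=[7,1,4,7,3,5](0)
Move 4: P1 pit4 -> P1=[3,4,2,0,0,2](3) P2=[8,1,4,7,3,5](0)
Move 5: P1 pit0 -> P1=[0,5,3,0,0,2](8) P2=[8,1,0,7,3,5](0)
Move 6: P1 pit5 -> P1=[0,5,3,0,0,0](9) P2=[9,1,0,7,3,5](0)
Move 7: P1 pit2 -> P1=[0,5,0,1,1,0](19) P2=[0,1,0,7,3,5](0)

Answer: 19 0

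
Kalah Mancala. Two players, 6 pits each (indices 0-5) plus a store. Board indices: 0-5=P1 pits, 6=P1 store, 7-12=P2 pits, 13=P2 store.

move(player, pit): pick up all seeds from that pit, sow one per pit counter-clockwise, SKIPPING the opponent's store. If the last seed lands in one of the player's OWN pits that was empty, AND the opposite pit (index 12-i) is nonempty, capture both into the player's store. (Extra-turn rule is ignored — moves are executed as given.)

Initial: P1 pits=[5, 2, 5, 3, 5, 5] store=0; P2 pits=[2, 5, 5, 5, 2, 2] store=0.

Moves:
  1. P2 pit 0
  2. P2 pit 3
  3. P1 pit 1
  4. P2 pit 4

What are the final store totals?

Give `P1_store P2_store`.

Move 1: P2 pit0 -> P1=[5,2,5,3,5,5](0) P2=[0,6,6,5,2,2](0)
Move 2: P2 pit3 -> P1=[6,3,5,3,5,5](0) P2=[0,6,6,0,3,3](1)
Move 3: P1 pit1 -> P1=[6,0,6,4,6,5](0) P2=[0,6,6,0,3,3](1)
Move 4: P2 pit4 -> P1=[7,0,6,4,6,5](0) P2=[0,6,6,0,0,4](2)

Answer: 0 2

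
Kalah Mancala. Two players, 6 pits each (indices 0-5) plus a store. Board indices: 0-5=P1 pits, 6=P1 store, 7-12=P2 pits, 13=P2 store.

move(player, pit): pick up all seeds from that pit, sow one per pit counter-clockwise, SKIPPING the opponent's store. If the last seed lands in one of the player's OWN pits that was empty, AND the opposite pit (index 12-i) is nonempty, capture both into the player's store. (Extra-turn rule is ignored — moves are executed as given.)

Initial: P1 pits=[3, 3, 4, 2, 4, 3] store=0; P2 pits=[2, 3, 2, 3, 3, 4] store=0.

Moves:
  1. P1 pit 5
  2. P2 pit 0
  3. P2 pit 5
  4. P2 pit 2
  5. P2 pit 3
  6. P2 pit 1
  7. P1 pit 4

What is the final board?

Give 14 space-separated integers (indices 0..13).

Answer: 1 5 5 2 0 1 2 1 1 1 1 6 2 8

Derivation:
Move 1: P1 pit5 -> P1=[3,3,4,2,4,0](1) P2=[3,4,2,3,3,4](0)
Move 2: P2 pit0 -> P1=[3,3,4,2,4,0](1) P2=[0,5,3,4,3,4](0)
Move 3: P2 pit5 -> P1=[4,4,5,2,4,0](1) P2=[0,5,3,4,3,0](1)
Move 4: P2 pit2 -> P1=[0,4,5,2,4,0](1) P2=[0,5,0,5,4,0](6)
Move 5: P2 pit3 -> P1=[1,5,5,2,4,0](1) P2=[0,5,0,0,5,1](7)
Move 6: P2 pit1 -> P1=[1,5,5,2,4,0](1) P2=[0,0,1,1,6,2](8)
Move 7: P1 pit4 -> P1=[1,5,5,2,0,1](2) P2=[1,1,1,1,6,2](8)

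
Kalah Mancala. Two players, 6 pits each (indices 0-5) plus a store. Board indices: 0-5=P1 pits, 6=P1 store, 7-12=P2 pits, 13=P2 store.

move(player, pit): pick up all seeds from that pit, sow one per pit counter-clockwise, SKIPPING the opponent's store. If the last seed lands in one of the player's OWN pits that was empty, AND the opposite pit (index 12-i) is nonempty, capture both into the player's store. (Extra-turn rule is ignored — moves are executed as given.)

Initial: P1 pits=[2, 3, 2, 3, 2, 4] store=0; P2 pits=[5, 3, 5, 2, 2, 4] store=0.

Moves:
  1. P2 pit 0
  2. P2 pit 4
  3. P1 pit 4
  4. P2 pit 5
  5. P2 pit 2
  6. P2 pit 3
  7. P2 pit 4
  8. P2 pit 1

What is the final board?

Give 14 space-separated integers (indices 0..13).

Move 1: P2 pit0 -> P1=[2,3,2,3,2,4](0) P2=[0,4,6,3,3,5](0)
Move 2: P2 pit4 -> P1=[3,3,2,3,2,4](0) P2=[0,4,6,3,0,6](1)
Move 3: P1 pit4 -> P1=[3,3,2,3,0,5](1) P2=[0,4,6,3,0,6](1)
Move 4: P2 pit5 -> P1=[4,4,3,4,1,5](1) P2=[0,4,6,3,0,0](2)
Move 5: P2 pit2 -> P1=[5,5,3,4,1,5](1) P2=[0,4,0,4,1,1](3)
Move 6: P2 pit3 -> P1=[6,5,3,4,1,5](1) P2=[0,4,0,0,2,2](4)
Move 7: P2 pit4 -> P1=[6,5,3,4,1,5](1) P2=[0,4,0,0,0,3](5)
Move 8: P2 pit1 -> P1=[6,5,3,4,1,5](1) P2=[0,0,1,1,1,4](5)

Answer: 6 5 3 4 1 5 1 0 0 1 1 1 4 5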